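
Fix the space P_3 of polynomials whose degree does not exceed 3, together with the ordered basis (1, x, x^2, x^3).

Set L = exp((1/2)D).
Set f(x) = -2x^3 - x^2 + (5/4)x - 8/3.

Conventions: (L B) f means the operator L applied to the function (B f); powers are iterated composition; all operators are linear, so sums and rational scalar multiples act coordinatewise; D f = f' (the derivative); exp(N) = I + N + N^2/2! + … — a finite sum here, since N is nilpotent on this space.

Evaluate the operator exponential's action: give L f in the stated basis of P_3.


order-1 term: -3x^2 - x + 5/8
order-2 term: -(3/2)x - 1/4
order-3 term: -1/4
the series for exp((1/2)D) f terminates at order 3
exp((1/2)D) f = -2x^3 - 4x^2 - (5/4)x - 61/24

the result is g(x) = -2x^3 - 4x^2 - (5/4)x - 61/24


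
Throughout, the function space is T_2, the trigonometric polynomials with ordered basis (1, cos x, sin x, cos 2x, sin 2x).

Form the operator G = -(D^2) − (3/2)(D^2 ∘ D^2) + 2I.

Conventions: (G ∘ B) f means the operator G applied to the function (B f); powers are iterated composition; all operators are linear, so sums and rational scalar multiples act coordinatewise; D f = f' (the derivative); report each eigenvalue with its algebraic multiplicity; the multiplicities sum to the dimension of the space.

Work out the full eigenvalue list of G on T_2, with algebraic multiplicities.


image of 1: 2
image of cos x: (3/2)cos x
image of sin x: (3/2)sin x
image of cos 2x: -18cos 2x
image of sin 2x: -18sin 2x
the matrix is diagonal; its diagonal is (2, 3/2, 3/2, -18, -18)
for a triangular matrix the eigenvalues are the diagonal entries, with algebraic multiplicity their repetition count

λ = -18 (multiplicity 2), λ = 3/2 (multiplicity 2), λ = 2 (multiplicity 1)


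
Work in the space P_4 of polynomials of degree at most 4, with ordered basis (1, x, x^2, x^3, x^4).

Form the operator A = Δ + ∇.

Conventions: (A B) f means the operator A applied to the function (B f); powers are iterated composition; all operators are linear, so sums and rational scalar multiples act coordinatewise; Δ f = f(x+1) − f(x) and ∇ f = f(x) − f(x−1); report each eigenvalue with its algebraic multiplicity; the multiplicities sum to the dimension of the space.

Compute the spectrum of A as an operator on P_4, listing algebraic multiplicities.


λ = 0 (multiplicity 5)

image of 1: 0
image of x: 2
image of x^2: 4x
image of x^3: 6x^2 + 2
image of x^4: 8x^3 + 8x
the matrix is upper triangular; its diagonal is (0, 0, 0, 0, 0)
for a triangular matrix the eigenvalues are the diagonal entries, with algebraic multiplicity their repetition count


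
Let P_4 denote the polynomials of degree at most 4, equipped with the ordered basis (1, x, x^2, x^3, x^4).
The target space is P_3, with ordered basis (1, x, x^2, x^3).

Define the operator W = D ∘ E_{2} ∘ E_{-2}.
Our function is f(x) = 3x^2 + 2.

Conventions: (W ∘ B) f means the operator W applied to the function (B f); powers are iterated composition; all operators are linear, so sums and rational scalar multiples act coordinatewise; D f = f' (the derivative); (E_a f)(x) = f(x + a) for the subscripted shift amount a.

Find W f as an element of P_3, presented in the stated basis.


g(x) = 6x

E_{-2} f = 3x^2 - 12x + 14
E_{2} E_{-2} f = 3x^2 + 2
D (E_{2} ∘ E_{-2}) f = 6x


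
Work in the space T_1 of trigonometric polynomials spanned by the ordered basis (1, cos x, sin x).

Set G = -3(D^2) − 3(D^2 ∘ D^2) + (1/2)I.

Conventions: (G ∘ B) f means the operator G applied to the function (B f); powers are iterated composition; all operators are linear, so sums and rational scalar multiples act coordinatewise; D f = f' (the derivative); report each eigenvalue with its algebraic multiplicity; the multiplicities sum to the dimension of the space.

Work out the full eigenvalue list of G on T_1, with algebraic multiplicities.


λ = 1/2 (multiplicity 3)

image of 1: 1/2
image of cos x: (1/2)cos x
image of sin x: (1/2)sin x
the matrix is diagonal; its diagonal is (1/2, 1/2, 1/2)
for a triangular matrix the eigenvalues are the diagonal entries, with algebraic multiplicity their repetition count


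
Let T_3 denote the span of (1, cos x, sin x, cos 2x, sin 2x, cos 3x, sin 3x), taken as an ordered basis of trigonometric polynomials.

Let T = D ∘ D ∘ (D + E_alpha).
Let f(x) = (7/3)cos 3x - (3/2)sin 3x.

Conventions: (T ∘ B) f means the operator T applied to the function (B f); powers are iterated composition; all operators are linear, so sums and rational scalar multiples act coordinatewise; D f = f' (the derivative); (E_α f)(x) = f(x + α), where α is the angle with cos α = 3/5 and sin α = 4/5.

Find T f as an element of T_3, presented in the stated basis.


D f = -(9/2)cos 3x - 7sin 3x
E_alpha f = -(339/125)cos 3x + (437/750)sin 3x
(D + E_alpha) f = -(1803/250)cos 3x - (4813/750)sin 3x
D (D + E_alpha) f = -(4813/250)cos 3x + (5409/250)sin 3x
D D (D + E_alpha) f = (16227/250)cos 3x + (14439/250)sin 3x

g(x) = (16227/250)cos 3x + (14439/250)sin 3x


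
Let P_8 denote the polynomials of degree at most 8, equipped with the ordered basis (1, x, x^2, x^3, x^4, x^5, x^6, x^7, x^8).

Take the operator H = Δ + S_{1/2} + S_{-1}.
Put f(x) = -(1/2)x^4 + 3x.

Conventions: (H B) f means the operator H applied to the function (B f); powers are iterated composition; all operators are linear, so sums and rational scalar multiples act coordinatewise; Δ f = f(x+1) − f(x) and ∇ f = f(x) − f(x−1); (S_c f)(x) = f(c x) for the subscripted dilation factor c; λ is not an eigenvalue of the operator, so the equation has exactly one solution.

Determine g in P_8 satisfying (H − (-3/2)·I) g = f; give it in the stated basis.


the image equals g(x) = -(8/41)x^4 + (256/205)x^3 - (192/205)x^2 + (391/205)x - 166/287

write g with unknown coordinates in the stated basis and equate coefficients in (H − (-3/2)·I) g = f
solving from the highest basis element down gives g = -(8/41)x^4 + (256/205)x^3 - (192/205)x^2 + (391/205)x - 166/287
check: H g = -(17/82)x^4 - (384/205)x^3 + (288/205)x^2 + (57/410)x + 249/287
so H g − (-3/2)·g = -(1/2)x^4 + 3x = f ✓


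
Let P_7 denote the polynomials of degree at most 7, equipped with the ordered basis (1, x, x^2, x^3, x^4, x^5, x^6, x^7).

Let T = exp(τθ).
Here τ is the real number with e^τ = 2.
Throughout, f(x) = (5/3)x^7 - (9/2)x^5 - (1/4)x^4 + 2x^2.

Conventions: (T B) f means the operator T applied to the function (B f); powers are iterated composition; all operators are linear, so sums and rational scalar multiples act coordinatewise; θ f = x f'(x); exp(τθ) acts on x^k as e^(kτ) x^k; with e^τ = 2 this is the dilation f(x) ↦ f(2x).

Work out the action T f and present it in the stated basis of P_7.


the image equals g(x) = (640/3)x^7 - 144x^5 - 4x^4 + 8x^2

exp(τθ) x^k = e^(kτ) x^k; with e^τ = 2 this sends x^k to 2^k x^k
x^2 ↦ 4 x^2
x^4 ↦ 16 x^4
x^5 ↦ 32 x^5
x^7 ↦ 128 x^7
applying this coordinatewise to f: exp(τθ) f = (640/3)x^7 - 144x^5 - 4x^4 + 8x^2


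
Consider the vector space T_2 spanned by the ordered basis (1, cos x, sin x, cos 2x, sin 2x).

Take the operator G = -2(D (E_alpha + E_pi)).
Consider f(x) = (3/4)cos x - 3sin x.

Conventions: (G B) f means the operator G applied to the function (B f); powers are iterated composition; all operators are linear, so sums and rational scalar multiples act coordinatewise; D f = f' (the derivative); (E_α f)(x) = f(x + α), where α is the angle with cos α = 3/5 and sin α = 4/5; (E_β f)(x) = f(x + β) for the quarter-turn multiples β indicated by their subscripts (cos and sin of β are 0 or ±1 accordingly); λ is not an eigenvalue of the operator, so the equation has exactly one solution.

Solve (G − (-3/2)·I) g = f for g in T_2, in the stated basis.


the result is g(x) = (189/410)cos x - (174/205)sin x

write g with unknown coordinates in the stated basis and equate coefficients in (G − (-3/2)·I) g = f
solving from the highest basis element down gives g = (189/410)cos x - (174/205)sin x
check: G g = (12/205)cos x - (354/205)sin x
so G g − (-3/2)·g = (3/4)cos x - 3sin x = f ✓


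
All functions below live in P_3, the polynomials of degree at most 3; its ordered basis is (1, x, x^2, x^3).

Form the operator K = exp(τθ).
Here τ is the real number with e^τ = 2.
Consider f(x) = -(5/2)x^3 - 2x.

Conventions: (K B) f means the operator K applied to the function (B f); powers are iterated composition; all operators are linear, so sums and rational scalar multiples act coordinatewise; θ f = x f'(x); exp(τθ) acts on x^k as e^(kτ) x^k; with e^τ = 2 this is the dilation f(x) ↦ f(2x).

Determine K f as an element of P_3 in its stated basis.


g(x) = -20x^3 - 4x

exp(τθ) x^k = e^(kτ) x^k; with e^τ = 2 this sends x^k to 2^k x^k
x ↦ 2 x
x^3 ↦ 8 x^3
applying this coordinatewise to f: exp(τθ) f = -20x^3 - 4x


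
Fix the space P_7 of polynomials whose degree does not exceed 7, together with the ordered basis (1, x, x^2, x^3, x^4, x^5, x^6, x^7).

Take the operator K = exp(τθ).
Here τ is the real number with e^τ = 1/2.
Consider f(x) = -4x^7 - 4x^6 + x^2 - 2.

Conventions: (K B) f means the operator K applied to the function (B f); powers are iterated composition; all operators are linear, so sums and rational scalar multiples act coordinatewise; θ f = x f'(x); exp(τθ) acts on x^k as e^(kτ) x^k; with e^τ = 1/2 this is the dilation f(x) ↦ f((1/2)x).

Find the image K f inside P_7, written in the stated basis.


exp(τθ) x^k = e^(kτ) x^k; with e^τ = 1/2 this sends x^k to (1/2)^k x^k
x^2 ↦ 1/4 x^2
x^6 ↦ 1/64 x^6
x^7 ↦ 1/128 x^7
applying this coordinatewise to f: exp(τθ) f = -(1/32)x^7 - (1/16)x^6 + (1/4)x^2 - 2

the image equals g(x) = -(1/32)x^7 - (1/16)x^6 + (1/4)x^2 - 2


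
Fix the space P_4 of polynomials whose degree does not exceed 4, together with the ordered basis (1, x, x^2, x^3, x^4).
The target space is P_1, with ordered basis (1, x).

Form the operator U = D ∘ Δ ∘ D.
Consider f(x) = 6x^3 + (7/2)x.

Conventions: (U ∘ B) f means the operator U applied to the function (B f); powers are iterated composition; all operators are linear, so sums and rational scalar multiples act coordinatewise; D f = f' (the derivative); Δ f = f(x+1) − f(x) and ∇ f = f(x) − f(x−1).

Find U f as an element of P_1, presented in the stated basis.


D f = 18x^2 + 7/2
Δ D f = 36x + 18
D Δ D f = 36

g(x) = 36


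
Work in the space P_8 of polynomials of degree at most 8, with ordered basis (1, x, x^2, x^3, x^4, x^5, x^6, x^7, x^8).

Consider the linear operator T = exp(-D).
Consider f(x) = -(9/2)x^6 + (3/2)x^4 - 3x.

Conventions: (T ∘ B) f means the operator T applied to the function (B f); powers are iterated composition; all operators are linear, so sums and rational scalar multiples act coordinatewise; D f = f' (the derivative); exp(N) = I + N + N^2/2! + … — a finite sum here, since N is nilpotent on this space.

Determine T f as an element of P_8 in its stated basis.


order-1 term: 27x^5 - 6x^3 + 3
order-2 term: -(135/2)x^4 + 9x^2
order-3 term: 90x^3 - 6x
order-4 term: -(135/2)x^2 + 3/2
order-5 term: 27x
order-6 term: -9/2
the series for exp(-D) f terminates at order 6
exp(-D) f = -(9/2)x^6 + 27x^5 - 66x^4 + 84x^3 - (117/2)x^2 + 18x

the image equals g(x) = -(9/2)x^6 + 27x^5 - 66x^4 + 84x^3 - (117/2)x^2 + 18x


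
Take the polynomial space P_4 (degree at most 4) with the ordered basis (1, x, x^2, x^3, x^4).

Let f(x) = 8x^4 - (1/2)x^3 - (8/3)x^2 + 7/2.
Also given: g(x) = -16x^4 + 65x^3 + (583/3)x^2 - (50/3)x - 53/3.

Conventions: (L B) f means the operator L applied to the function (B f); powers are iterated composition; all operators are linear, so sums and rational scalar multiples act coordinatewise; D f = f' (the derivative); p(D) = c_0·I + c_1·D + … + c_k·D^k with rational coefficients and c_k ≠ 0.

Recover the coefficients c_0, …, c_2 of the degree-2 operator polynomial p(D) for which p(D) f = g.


p(D) = -2·I + 2·D + 2·D^2, i.e. c_0 = -2, c_1 = 2, c_2 = 2

D^0 f = 8x^4 - (1/2)x^3 - (8/3)x^2 + 7/2
D^1 f = 32x^3 - (3/2)x^2 - (16/3)x
D^2 f = 96x^2 - 3x - 16/3
matching coefficients of g against c_0 f + c_1 Df + … from the top degree down determines the c_i
solution: c_0 = -2, c_1 = 2, c_2 = 2


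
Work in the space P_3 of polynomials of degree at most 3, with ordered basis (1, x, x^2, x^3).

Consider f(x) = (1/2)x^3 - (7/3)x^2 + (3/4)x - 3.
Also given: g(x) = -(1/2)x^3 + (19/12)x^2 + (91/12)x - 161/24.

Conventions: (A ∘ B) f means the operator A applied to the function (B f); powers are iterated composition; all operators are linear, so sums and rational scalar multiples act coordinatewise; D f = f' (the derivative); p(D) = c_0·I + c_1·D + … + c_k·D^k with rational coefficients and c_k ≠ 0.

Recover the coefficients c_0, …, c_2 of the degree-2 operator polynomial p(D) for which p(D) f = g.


p(D) = -I − (1/2)·D + 2·D^2, i.e. c_0 = -1, c_1 = -1/2, c_2 = 2

D^0 f = (1/2)x^3 - (7/3)x^2 + (3/4)x - 3
D^1 f = (3/2)x^2 - (14/3)x + 3/4
D^2 f = 3x - 14/3
matching coefficients of g against c_0 f + c_1 Df + … from the top degree down determines the c_i
solution: c_0 = -1, c_1 = -1/2, c_2 = 2


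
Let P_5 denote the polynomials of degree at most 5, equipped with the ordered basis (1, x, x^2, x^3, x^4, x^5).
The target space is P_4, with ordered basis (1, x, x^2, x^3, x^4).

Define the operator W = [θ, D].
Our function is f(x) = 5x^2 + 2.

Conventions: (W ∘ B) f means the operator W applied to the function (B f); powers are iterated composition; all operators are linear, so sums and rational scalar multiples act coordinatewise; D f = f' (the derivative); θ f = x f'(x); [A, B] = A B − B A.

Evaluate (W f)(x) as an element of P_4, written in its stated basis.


D f = 10x
θ D f = 10x
θ f = 10x^2
D θ f = 20x
[θ, D] f = -10x

g(x) = -10x


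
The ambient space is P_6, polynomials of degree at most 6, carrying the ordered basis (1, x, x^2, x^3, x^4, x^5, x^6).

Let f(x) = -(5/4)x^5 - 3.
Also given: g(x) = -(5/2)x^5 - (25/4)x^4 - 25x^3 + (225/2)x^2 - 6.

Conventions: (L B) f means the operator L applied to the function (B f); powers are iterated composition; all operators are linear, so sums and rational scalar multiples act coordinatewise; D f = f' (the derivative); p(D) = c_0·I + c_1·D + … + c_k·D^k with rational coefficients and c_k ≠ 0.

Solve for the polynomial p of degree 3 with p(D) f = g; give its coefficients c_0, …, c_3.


D^0 f = -(5/4)x^5 - 3
D^1 f = -(25/4)x^4
D^2 f = -25x^3
D^3 f = -75x^2
matching coefficients of g against c_0 f + c_1 Df + … from the top degree down determines the c_i
solution: c_0 = 2, c_1 = 1, c_2 = 1, c_3 = -3/2

p(D) = 2·I + D + D^2 − (3/2)·D^3, i.e. c_0 = 2, c_1 = 1, c_2 = 1, c_3 = -3/2


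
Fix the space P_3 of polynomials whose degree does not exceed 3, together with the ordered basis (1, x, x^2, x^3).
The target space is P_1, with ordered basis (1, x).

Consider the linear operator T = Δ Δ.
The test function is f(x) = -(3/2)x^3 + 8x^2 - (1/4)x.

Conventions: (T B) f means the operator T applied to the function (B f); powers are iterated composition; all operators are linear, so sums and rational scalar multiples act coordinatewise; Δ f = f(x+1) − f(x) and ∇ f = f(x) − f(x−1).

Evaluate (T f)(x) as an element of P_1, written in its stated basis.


Δ f = -(9/2)x^2 + (23/2)x + 25/4
Δ Δ f = -9x + 7

the result is g(x) = -9x + 7


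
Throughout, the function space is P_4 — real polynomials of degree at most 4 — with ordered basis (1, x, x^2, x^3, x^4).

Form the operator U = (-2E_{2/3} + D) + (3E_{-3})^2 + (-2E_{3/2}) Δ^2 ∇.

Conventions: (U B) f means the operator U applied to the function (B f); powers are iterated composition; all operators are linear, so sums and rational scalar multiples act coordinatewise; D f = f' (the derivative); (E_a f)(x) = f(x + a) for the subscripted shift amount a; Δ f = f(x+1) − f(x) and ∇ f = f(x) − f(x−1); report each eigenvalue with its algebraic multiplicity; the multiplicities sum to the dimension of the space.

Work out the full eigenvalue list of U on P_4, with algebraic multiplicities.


λ = 7 (multiplicity 5)

image of 1: 7
image of x: 7x - 163/3
image of x^2: 7x^2 - (326/3)x + 2908/9
image of x^3: 7x^3 - 163x^2 + (2908/3)x - 52828/27
image of x^4: 7x^4 - (652/3)x^3 + (5816/3)x^2 - (211312/27)x + 936976/81
the matrix is upper triangular; its diagonal is (7, 7, 7, 7, 7)
for a triangular matrix the eigenvalues are the diagonal entries, with algebraic multiplicity their repetition count


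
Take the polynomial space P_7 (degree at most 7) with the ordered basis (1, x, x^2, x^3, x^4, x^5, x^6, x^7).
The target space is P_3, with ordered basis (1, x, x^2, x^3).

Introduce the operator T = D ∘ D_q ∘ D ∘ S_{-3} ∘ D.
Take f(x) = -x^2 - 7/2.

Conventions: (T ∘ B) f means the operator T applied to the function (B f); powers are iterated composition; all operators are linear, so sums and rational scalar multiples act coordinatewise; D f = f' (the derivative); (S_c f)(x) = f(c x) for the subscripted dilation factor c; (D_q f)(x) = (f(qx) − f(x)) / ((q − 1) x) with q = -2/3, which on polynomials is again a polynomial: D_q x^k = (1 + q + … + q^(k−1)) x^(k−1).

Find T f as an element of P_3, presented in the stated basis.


g(x) = 0

D f = -2x
S_{-3} D f = 6x
D S_{-3} D f = 6
D_q (D ∘ S_{-3} ∘ D) f = 0
D D_q (D ∘ S_{-3} ∘ D) f = 0


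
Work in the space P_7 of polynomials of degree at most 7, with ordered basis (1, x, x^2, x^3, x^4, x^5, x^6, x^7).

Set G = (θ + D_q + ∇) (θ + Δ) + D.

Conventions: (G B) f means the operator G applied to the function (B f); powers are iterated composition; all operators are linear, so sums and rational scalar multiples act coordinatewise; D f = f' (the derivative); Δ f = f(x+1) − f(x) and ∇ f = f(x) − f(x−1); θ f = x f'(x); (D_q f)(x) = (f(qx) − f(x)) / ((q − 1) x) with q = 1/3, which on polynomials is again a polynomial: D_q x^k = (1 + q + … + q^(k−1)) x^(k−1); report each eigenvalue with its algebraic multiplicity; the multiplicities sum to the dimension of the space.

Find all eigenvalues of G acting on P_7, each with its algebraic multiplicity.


image of 1: 0
image of x: x + 3
image of x^2: 4x^2 + (32/3)x + 2
image of x^3: 9x^3 + (67/3)x^2 + 4x + 6
image of x^4: 16x^4 + (1024/27)x^3 + (52/9)x^2 + 28x + 2
image of x^5: 25x^5 + (4655/81)x^4 + (200/27)x^3 + (760/9)x^2 + (10/3)x + 10
image of x^6: 36x^6 + (6560/81)x^5 + (242/27)x^4 + (1820/9)x^3 - (10/9)x^2 + 62x + 2
image of x^7: 49x^7 + (79093/729)x^6 + (2548/243)x^5 + (11242/27)x^4 - (490/27)x^3 + (2156/9)x^2 + 14
the matrix is upper triangular; its diagonal is (0, 1, 4, 9, 16, 25, 36, 49)
for a triangular matrix the eigenvalues are the diagonal entries, with algebraic multiplicity their repetition count

λ = 0 (multiplicity 1), λ = 1 (multiplicity 1), λ = 4 (multiplicity 1), λ = 9 (multiplicity 1), λ = 16 (multiplicity 1), λ = 25 (multiplicity 1), λ = 36 (multiplicity 1), λ = 49 (multiplicity 1)


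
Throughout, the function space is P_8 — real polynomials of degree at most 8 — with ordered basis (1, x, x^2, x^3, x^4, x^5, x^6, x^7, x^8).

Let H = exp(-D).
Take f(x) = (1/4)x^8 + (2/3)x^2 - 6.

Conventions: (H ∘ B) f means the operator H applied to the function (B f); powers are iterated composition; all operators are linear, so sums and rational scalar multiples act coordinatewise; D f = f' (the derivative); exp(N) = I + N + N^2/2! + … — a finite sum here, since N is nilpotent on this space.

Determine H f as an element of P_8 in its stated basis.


order-1 term: -2x^7 - (4/3)x
order-2 term: 7x^6 + 2/3
order-3 term: -14x^5
order-4 term: (35/2)x^4
order-5 term: -14x^3
order-6 term: 7x^2
order-7 term: -2x
order-8 term: 1/4
the series for exp(-D) f terminates at order 8
exp(-D) f = (1/4)x^8 - 2x^7 + 7x^6 - 14x^5 + (35/2)x^4 - 14x^3 + (23/3)x^2 - (10/3)x - 61/12

the result is g(x) = (1/4)x^8 - 2x^7 + 7x^6 - 14x^5 + (35/2)x^4 - 14x^3 + (23/3)x^2 - (10/3)x - 61/12


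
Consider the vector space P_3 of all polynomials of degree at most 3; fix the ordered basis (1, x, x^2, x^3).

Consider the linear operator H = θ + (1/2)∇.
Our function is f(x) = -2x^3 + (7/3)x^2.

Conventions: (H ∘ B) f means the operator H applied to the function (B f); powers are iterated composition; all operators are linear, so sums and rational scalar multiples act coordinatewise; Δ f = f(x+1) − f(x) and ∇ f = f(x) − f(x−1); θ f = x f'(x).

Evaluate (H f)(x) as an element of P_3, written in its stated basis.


θ f = -6x^3 + (14/3)x^2
∇ f = -6x^2 + (32/3)x - 13/3
((1/2)∇) f = -3x^2 + (16/3)x - 13/6
(θ + (1/2)∇) f = -6x^3 + (5/3)x^2 + (16/3)x - 13/6

g(x) = -6x^3 + (5/3)x^2 + (16/3)x - 13/6


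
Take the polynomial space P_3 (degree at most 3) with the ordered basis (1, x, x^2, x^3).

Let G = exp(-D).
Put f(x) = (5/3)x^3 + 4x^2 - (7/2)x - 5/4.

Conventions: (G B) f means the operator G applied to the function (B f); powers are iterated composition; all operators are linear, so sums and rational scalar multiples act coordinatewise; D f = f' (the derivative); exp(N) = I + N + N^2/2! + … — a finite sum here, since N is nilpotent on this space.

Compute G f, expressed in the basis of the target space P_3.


g(x) = (5/3)x^3 - x^2 - (13/2)x + 55/12

order-1 term: -5x^2 - 8x + 7/2
order-2 term: 5x + 4
order-3 term: -5/3
the series for exp(-D) f terminates at order 3
exp(-D) f = (5/3)x^3 - x^2 - (13/2)x + 55/12


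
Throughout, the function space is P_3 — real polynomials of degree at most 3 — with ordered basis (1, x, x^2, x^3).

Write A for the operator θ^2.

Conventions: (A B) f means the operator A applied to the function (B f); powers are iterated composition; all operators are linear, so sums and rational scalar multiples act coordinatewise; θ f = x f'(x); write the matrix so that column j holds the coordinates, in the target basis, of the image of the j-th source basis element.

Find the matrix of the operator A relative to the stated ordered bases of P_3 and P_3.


the matrix is [[0, 0, 0, 0]; [0, 1, 0, 0]; [0, 0, 4, 0]; [0, 0, 0, 9]] (rows listed top to bottom)

image of 1: 0
image of x: x
image of x^2: 4x^2
image of x^3: 9x^3
each image's coordinates form column j of the matrix


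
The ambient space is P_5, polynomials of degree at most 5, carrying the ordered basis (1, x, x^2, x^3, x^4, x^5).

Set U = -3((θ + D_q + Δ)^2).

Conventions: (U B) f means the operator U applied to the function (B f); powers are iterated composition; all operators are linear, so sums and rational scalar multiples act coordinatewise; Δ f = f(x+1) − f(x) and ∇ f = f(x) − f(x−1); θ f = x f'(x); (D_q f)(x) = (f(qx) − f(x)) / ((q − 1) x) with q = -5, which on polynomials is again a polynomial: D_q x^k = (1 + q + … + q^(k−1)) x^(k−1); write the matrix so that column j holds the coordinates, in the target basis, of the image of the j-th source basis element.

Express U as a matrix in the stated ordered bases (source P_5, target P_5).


the matrix is [[0, -6, 6, -99, 246, -1683]; [0, -3, 18, 108, 876, -6432]; [0, 0, -12, -360, 7092, -10398]; [0, 0, 0, -27, 2100, 157560]; [0, 0, 0, 0, -48, -14202]; [0, 0, 0, 0, 0, -75]] (rows listed top to bottom)

image of 1: 0
image of x: -3x - 6
image of x^2: -12x^2 + 18x + 6
image of x^3: -27x^3 - 360x^2 + 108x - 99
image of x^4: -48x^4 + 2100x^3 + 7092x^2 + 876x + 246
image of x^5: -75x^5 - 14202x^4 + 157560x^3 - 10398x^2 - 6432x - 1683
each image's coordinates form column j of the matrix


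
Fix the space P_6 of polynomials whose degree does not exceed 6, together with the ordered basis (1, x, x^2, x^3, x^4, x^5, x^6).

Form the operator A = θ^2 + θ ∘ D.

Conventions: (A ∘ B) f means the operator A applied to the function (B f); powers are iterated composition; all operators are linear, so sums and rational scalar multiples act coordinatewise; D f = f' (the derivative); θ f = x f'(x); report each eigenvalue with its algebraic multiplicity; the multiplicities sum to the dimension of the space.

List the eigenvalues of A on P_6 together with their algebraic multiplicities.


λ = 0 (multiplicity 1), λ = 1 (multiplicity 1), λ = 4 (multiplicity 1), λ = 9 (multiplicity 1), λ = 16 (multiplicity 1), λ = 25 (multiplicity 1), λ = 36 (multiplicity 1)

image of 1: 0
image of x: x
image of x^2: 4x^2 + 2x
image of x^3: 9x^3 + 6x^2
image of x^4: 16x^4 + 12x^3
image of x^5: 25x^5 + 20x^4
image of x^6: 36x^6 + 30x^5
the matrix is upper triangular; its diagonal is (0, 1, 4, 9, 16, 25, 36)
for a triangular matrix the eigenvalues are the diagonal entries, with algebraic multiplicity their repetition count


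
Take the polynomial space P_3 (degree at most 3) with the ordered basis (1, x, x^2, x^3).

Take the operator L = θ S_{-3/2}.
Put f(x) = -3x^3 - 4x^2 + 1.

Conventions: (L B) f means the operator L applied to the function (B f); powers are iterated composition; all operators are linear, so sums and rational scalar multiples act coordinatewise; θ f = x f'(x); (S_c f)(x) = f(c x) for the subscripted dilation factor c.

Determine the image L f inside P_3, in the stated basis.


S_{-3/2} f = (81/8)x^3 - 9x^2 + 1
θ S_{-3/2} f = (243/8)x^3 - 18x^2

g(x) = (243/8)x^3 - 18x^2


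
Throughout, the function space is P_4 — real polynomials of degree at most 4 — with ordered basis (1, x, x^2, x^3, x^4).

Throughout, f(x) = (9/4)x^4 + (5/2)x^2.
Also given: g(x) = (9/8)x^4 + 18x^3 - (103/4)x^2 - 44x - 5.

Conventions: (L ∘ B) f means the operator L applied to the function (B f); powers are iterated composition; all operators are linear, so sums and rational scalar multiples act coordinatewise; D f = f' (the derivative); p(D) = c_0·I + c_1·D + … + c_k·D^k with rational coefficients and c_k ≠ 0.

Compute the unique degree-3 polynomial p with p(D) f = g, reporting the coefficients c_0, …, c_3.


p(D) = (1/2)·I + 2·D − D^2 − D^3, i.e. c_0 = 1/2, c_1 = 2, c_2 = -1, c_3 = -1

D^0 f = (9/4)x^4 + (5/2)x^2
D^1 f = 9x^3 + 5x
D^2 f = 27x^2 + 5
D^3 f = 54x
matching coefficients of g against c_0 f + c_1 Df + … from the top degree down determines the c_i
solution: c_0 = 1/2, c_1 = 2, c_2 = -1, c_3 = -1


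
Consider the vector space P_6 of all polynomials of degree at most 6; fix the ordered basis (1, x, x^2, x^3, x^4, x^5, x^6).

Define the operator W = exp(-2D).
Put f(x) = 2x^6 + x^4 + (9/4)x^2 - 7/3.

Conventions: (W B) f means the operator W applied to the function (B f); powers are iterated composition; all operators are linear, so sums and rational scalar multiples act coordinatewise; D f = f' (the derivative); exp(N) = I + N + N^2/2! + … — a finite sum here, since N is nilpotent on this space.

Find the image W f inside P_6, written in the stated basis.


the result is g(x) = 2x^6 - 24x^5 + 121x^4 - 328x^3 + (2025/4)x^2 - 425x + 452/3

order-1 term: -24x^5 - 8x^3 - 9x
order-2 term: 120x^4 + 24x^2 + 9
order-3 term: -320x^3 - 32x
order-4 term: 480x^2 + 16
order-5 term: -384x
order-6 term: 128
the series for exp(-2D) f terminates at order 6
exp(-2D) f = 2x^6 - 24x^5 + 121x^4 - 328x^3 + (2025/4)x^2 - 425x + 452/3


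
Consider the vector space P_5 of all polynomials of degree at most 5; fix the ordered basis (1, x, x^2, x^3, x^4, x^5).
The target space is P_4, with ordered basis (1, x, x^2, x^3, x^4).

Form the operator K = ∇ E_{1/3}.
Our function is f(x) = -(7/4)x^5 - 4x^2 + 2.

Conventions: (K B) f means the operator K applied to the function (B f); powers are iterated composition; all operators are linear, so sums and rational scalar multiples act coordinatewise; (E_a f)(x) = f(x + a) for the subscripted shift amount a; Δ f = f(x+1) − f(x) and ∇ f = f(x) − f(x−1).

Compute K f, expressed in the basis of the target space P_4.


E_{1/3} f = -(7/4)x^5 - (35/12)x^4 - (35/18)x^3 - (251/54)x^2 - (899/324)x + 1505/972
∇ E_{1/3} f = -(35/4)x^4 + (35/6)x^3 - (35/6)x^2 - (689/108)x + 355/324

the image equals g(x) = -(35/4)x^4 + (35/6)x^3 - (35/6)x^2 - (689/108)x + 355/324


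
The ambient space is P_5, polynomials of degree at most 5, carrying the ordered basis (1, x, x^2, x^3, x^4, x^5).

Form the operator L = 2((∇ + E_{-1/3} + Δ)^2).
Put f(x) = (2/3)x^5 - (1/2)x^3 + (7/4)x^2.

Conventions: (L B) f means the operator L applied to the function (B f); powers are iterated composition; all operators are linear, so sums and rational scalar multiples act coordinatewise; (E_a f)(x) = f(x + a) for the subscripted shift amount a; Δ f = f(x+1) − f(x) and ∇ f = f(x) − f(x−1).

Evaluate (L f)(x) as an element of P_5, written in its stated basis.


the image equals g(x) = (4/3)x^5 + (200/9)x^4 + (2053/27)x^3 + (9827/162)x^2 + (44018/243)x + 19390/729

∇ f = (10/3)x^4 - (20/3)x^3 + (31/6)x^2 + (5/3)x - 19/12
E_{-1/3} f = (2/3)x^5 - (10/9)x^4 + (13/54)x^3 + (649/324)x^2 - (314/243)x + 613/2916
Δ f = (10/3)x^4 + (20/3)x^3 + (31/6)x^2 + (16/3)x + 23/12
(∇ + E_{-1/3} + Δ) f = (2/3)x^5 + (50/9)x^4 + (13/54)x^3 + (3997/324)x^2 + (1387/243)x + 1585/2916
∇ (∇ + E_{-1/3} + Δ) f = (10/3)x^4 + (140/9)x^3 - (467/18)x^2 + (3470/81)x - 10961/972
E_{-1/3} (∇ + E_{-1/3} + Δ) f = (2/3)x^5 + (40/9)x^4 - (347/54)x^3 + (5039/324)x^2 - (782/243)x + 50/729
Δ (∇ + E_{-1/3} + Δ) f = (10/3)x^4 + (260/9)x^3 + (733/18)x^2 + (4127/81)x + 23821/972
(∇ + E_{-1/3} + Δ) (∇ + E_{-1/3} + Δ) f = (2/3)x^5 + (100/9)x^4 + (2053/54)x^3 + (9827/324)x^2 + (22009/243)x + 9695/729
(2((∇ + E_{-1/3} + Δ)^2)) f = (4/3)x^5 + (200/9)x^4 + (2053/27)x^3 + (9827/162)x^2 + (44018/243)x + 19390/729


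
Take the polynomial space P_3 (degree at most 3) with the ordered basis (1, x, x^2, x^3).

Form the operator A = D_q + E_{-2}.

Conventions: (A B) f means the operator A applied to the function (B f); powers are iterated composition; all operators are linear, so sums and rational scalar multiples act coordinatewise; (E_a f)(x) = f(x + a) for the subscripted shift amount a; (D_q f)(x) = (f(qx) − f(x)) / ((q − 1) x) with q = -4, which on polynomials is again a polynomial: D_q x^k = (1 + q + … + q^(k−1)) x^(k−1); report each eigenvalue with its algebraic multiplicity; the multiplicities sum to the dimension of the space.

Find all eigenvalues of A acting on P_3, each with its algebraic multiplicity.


λ = 1 (multiplicity 4)

image of 1: 1
image of x: x - 1
image of x^2: x^2 - 7x + 4
image of x^3: x^3 + 7x^2 + 12x - 8
the matrix is upper triangular; its diagonal is (1, 1, 1, 1)
for a triangular matrix the eigenvalues are the diagonal entries, with algebraic multiplicity their repetition count


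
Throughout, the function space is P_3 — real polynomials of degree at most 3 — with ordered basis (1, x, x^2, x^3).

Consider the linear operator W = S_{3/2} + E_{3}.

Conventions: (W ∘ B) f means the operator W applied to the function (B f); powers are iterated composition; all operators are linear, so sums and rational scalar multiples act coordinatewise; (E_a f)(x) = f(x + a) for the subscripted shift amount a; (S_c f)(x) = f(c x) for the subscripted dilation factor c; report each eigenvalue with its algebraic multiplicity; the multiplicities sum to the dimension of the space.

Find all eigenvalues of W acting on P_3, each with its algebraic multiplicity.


image of 1: 2
image of x: (5/2)x + 3
image of x^2: (13/4)x^2 + 6x + 9
image of x^3: (35/8)x^3 + 9x^2 + 27x + 27
the matrix is upper triangular; its diagonal is (2, 5/2, 13/4, 35/8)
for a triangular matrix the eigenvalues are the diagonal entries, with algebraic multiplicity their repetition count

λ = 2 (multiplicity 1), λ = 5/2 (multiplicity 1), λ = 13/4 (multiplicity 1), λ = 35/8 (multiplicity 1)


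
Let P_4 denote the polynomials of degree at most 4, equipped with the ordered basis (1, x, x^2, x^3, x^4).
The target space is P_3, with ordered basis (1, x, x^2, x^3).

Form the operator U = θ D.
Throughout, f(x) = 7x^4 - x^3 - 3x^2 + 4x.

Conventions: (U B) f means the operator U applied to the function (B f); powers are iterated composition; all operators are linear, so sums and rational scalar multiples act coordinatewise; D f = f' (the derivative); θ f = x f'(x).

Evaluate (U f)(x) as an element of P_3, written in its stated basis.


the image equals g(x) = 84x^3 - 6x^2 - 6x

D f = 28x^3 - 3x^2 - 6x + 4
θ D f = 84x^3 - 6x^2 - 6x


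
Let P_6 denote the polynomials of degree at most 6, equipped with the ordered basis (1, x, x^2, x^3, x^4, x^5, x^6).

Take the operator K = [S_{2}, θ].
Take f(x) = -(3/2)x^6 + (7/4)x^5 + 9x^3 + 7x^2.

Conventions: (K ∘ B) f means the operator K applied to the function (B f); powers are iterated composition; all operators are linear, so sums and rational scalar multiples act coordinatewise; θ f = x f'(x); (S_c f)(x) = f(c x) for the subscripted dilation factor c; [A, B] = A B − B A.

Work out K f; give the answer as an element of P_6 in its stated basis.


θ f = -9x^6 + (35/4)x^5 + 27x^3 + 14x^2
S_{2} θ f = -576x^6 + 280x^5 + 216x^3 + 56x^2
S_{2} f = -96x^6 + 56x^5 + 72x^3 + 28x^2
θ S_{2} f = -576x^6 + 280x^5 + 216x^3 + 56x^2
[S_{2}, θ] f = 0

the image equals g(x) = 0


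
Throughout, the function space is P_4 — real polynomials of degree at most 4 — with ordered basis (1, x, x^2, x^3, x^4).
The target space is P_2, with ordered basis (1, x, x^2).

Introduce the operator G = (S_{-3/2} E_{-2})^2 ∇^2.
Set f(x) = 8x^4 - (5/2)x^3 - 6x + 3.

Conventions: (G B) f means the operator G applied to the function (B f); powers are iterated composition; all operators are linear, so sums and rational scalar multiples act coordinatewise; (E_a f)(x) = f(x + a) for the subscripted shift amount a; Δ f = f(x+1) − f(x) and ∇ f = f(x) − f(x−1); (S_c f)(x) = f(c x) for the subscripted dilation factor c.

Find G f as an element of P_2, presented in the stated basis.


∇ f = 32x^3 - (111/2)x^2 + (79/2)x - 33/2
∇ ∇ f = 96x^2 - 207x + 127
E_{-2} ∇^2 f = 96x^2 - 591x + 925
S_{-3/2} E_{-2} ∇^2 f = 216x^2 + (1773/2)x + 925
E_{-2} (S_{-3/2} E_{-2}) ∇^2 f = 216x^2 + (45/2)x + 16
S_{-3/2} E_{-2} (S_{-3/2} E_{-2}) ∇^2 f = 486x^2 - (135/4)x + 16

g(x) = 486x^2 - (135/4)x + 16


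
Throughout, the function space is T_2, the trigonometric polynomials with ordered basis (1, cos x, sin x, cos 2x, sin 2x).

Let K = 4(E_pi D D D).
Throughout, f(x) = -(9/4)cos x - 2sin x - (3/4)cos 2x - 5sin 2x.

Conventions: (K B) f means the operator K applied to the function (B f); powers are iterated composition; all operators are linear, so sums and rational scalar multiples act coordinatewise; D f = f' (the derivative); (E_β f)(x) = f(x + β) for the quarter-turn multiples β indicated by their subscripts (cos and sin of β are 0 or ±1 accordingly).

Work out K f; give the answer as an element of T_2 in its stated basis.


D f = -2cos x + (9/4)sin x - 10cos 2x + (3/2)sin 2x
D D f = (9/4)cos x + 2sin x + 3cos 2x + 20sin 2x
D D D f = 2cos x - (9/4)sin x + 40cos 2x - 6sin 2x
E_pi (D D) D f = -2cos x + (9/4)sin x + 40cos 2x - 6sin 2x
(4(E_pi D D D)) f = -8cos x + 9sin x + 160cos 2x - 24sin 2x

the result is g(x) = -8cos x + 9sin x + 160cos 2x - 24sin 2x


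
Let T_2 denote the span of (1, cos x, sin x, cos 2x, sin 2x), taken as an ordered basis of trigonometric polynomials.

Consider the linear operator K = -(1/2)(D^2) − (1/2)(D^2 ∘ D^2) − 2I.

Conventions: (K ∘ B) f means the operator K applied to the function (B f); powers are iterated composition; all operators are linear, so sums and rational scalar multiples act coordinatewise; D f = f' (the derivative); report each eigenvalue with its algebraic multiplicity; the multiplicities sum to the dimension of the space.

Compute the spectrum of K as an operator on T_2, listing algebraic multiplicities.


image of 1: -2
image of cos x: -2cos x
image of sin x: -2sin x
image of cos 2x: -8cos 2x
image of sin 2x: -8sin 2x
the matrix is diagonal; its diagonal is (-2, -2, -2, -8, -8)
for a triangular matrix the eigenvalues are the diagonal entries, with algebraic multiplicity their repetition count

λ = -8 (multiplicity 2), λ = -2 (multiplicity 3)


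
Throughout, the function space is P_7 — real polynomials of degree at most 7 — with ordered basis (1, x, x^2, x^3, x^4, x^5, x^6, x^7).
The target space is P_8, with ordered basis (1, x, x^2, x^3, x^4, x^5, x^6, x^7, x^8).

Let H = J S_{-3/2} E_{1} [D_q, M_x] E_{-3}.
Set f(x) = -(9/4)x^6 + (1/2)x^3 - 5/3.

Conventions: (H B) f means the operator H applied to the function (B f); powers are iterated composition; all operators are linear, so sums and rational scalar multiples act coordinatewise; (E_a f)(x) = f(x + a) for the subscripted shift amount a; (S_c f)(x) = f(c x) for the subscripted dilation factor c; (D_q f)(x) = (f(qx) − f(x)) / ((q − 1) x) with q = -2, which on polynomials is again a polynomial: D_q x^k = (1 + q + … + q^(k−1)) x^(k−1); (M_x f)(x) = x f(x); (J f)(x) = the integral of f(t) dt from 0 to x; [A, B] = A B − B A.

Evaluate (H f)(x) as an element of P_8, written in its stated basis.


the image equals g(x) = -(6561/28)x^7 + (10935/4)x^6 - (54675/4)x^5 + (303777/8)x^4 - (253215/4)x^3 + (126675/2)x^2 - (422645/12)x

E_{-3} f = -(9/4)x^6 + (81/2)x^5 - (1215/4)x^4 + (2431/2)x^3 - (10953/4)x^2 + 3294x - 19865/12
M_x E_{-3} f = -(9/4)x^7 + (81/2)x^6 - (1215/4)x^5 + (2431/2)x^4 - (10953/4)x^3 + 3294x^2 - (19865/12)x
D_q M_x E_{-3} f = -(387/4)x^6 - (1701/2)x^5 - (13365/4)x^4 - (12155/2)x^3 - (32859/4)x^2 - 3294x - 19865/12
D_q E_{-3} f = (189/4)x^5 + (891/2)x^4 + (6075/4)x^3 + (7293/2)x^2 + (10953/4)x + 3294
M_x D_q E_{-3} f = (189/4)x^6 + (891/2)x^5 + (6075/4)x^4 + (7293/2)x^3 + (10953/4)x^2 + 3294x
[D_q, M_x] E_{-3} f = -144x^6 - 1296x^5 - 4860x^4 - 9724x^3 - 10953x^2 - 6588x - 19865/12
E_{1} ([D_q, M_x] E_{-3}) f = -144x^6 - 2160x^5 - 13500x^4 - 45004x^3 - 84405x^2 - 84450x - 422645/12
S_{-3/2} E_{1} ([D_q, M_x] E_{-3}) f = -(6561/4)x^6 + (32805/2)x^5 - (273375/4)x^4 + (303777/2)x^3 - (759645/4)x^2 + 126675x - 422645/12
J (S_{-3/2} E_{1}) ([D_q, M_x] E_{-3}) f = -(6561/28)x^7 + (10935/4)x^6 - (54675/4)x^5 + (303777/8)x^4 - (253215/4)x^3 + (126675/2)x^2 - (422645/12)x


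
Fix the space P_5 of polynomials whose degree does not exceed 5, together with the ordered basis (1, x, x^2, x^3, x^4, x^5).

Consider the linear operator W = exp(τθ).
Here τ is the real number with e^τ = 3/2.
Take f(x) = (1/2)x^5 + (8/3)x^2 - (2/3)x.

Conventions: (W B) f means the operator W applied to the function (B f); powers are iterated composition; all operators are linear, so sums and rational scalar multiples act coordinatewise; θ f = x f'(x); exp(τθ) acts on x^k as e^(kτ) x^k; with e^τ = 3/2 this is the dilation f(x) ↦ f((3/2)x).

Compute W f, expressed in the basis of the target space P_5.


the result is g(x) = (243/64)x^5 + 6x^2 - x

exp(τθ) x^k = e^(kτ) x^k; with e^τ = 3/2 this sends x^k to (3/2)^k x^k
x ↦ 3/2 x
x^2 ↦ 9/4 x^2
x^5 ↦ 243/32 x^5
applying this coordinatewise to f: exp(τθ) f = (243/64)x^5 + 6x^2 - x


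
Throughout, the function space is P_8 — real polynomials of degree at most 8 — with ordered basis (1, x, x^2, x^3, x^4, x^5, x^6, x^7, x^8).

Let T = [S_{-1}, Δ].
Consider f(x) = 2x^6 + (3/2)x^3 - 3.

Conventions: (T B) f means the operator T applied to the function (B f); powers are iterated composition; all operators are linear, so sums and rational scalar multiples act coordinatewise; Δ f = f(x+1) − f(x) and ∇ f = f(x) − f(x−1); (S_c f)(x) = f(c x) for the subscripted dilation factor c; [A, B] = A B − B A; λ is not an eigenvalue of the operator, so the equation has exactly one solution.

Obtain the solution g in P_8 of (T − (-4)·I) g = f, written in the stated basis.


the image equals g(x) = (1/2)x^6 + (3/2)x^5 - (15/4)x^4 - (17/8)x^3 - (69/16)x^2 - (165/16)x + 151/32

write g with unknown coordinates in the stated basis and equate coefficients in (T − (-4)·I) g = f
solving from the highest basis element down gives g = (1/2)x^6 + (3/2)x^5 - (15/4)x^4 - (17/8)x^3 - (69/16)x^2 - (165/16)x + 151/32
check: T g = -6x^5 + 15x^4 + 10x^3 + (69/4)x^2 + (165/4)x - 175/8
so T g − (-4)·g = 2x^6 + (3/2)x^3 - 3 = f ✓


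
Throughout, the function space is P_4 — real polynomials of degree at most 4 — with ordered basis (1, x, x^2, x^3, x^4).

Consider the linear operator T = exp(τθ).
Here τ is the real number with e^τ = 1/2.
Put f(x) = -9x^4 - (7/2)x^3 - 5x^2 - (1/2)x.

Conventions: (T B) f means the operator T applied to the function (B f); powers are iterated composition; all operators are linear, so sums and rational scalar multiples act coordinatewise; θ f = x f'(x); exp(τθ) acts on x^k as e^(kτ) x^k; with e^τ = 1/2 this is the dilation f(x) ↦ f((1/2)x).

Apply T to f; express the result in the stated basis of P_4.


g(x) = -(9/16)x^4 - (7/16)x^3 - (5/4)x^2 - (1/4)x

exp(τθ) x^k = e^(kτ) x^k; with e^τ = 1/2 this sends x^k to (1/2)^k x^k
x ↦ 1/2 x
x^2 ↦ 1/4 x^2
x^3 ↦ 1/8 x^3
x^4 ↦ 1/16 x^4
applying this coordinatewise to f: exp(τθ) f = -(9/16)x^4 - (7/16)x^3 - (5/4)x^2 - (1/4)x
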